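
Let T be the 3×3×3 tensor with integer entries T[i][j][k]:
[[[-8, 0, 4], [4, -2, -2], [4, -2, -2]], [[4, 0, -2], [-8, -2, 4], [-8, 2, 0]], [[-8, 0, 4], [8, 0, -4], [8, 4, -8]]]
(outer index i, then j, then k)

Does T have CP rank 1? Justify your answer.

No

The mode-2 unfolding of T (rows indexed by j, columns by (i,k) = (0,0), (0,1), (0,2), (1,0), (1,1), (1,2), (2,0), (2,1), (2,2)) is [[-8, 0, 4, 4, 0, -2, -8, 0, 4], [4, -2, -2, -8, -2, 4, 8, 0, -4], [4, -2, -2, -8, 2, 0, 8, 4, -8]].
There the 3×3 minor on rows j ∈ {0, 1, 2}, columns (i,k) ∈ {(0,0), (0,1), (1,1)} is det [[-8, 0, 0], [4, -2, -2], [4, -2, 2]] = 64 ≠ 0, so this unfolding has rank ≥ 3; CP rank is at least every unfolding rank, so rank(T) ≥ 3.
In particular rank(T) ≥ 3 > 1, so T is not rank-1.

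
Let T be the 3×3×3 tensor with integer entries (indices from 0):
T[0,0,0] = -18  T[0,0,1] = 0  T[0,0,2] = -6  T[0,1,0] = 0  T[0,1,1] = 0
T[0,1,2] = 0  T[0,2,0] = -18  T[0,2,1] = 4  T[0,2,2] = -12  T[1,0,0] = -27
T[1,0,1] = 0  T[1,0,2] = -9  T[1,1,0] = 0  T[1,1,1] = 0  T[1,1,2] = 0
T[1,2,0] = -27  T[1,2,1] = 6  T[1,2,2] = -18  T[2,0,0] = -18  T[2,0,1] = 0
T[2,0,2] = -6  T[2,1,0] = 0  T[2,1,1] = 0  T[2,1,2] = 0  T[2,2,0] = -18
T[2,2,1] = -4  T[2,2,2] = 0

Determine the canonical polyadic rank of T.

Lower bound: the mode-3 unfolding of T (rows indexed by k, columns by (i,j) = (0,0), (0,1), (0,2), (1,0), (1,1), (1,2), (2,0), (2,1), (2,2)) is [[-18, 0, -18, -27, 0, -27, -18, 0, -18], [0, 0, 4, 0, 0, 6, 0, 0, -4], [-6, 0, -12, -9, 0, -18, -6, 0, 0]].
There the 2×2 minor on rows k ∈ {0, 1}, columns (i,j) ∈ {(0,0), (0,2)} is det [[-18, -18], [0, 4]] = -72 ≠ 0, so this unfolding has rank ≥ 2; CP rank is at least every unfolding rank, so rank(T) ≥ 2. (Unfolding ranks only ever bound the CP rank from below — rank(T) can be strictly larger than all of them — so the matching upper bound has to come from an explicit 2-term decomposition.)
Upper bound — finding two terms. Write S_k = T[:,:,k] for the frontal slices: S₀ = [[-18, 0, -18], [-27, 0, -27], [-18, 0, -18]], S₁ = [[0, 0, 4], [0, 0, 6], [0, 0, -4]], S₂ = [[-6, 0, -12], [-9, 0, -18], [-6, 0, 0]].
If T = a₁ ⊗ b₁ ⊗ c₁ + a₂ ⊗ b₂ ⊗ c₂ then each S_k = c₁[k]·a₁b₁ᵀ + c₂[k]·a₂b₂ᵀ. S₀ and S₁ are linearly independent, so a₁b₁ᵀ and a₂b₂ᵀ must span the same plane of matrices: they are the rank-1 matrices of the form x·S₀ + y·S₁.
The 2×2 minor of x·S₀ + y·S₁ on rows {0,2}, columns {0,2} is 144·xy = 144·(y)(x), vanishing at (x:y) = (1:0) and (0:1).
M₁ = S₀ = [[-18, 0, -18], [-27, 0, -27], [-18, 0, -18]] = (-9)·[2, 3, 2][1, 0, 1]ᵀ and M₂ = S₁ = [[0, 0, 4], [0, 0, 6], [0, 0, -4]] = 2·[2, 3, -2][0, 0, 1]ᵀ, so take a₁ = [2, 3, 2], b₁ = [1, 0, 1], a₂ = [2, 3, -2], b₂ = [0, 0, 1].
Each slice is an integer combination of E₁ = a₁b₁ᵀ and E₂ = a₂b₂ᵀ: S₀ = −9·E₁, S₁ = 2·E₂, S₂ = −3·E₁ − 3·E₂; reading off coefficients, c₁ = [-9, 0, -3] and c₂ = [0, 2, -3].
Hence T = [2, 3, 2] ⊗ [1, 0, 1] ⊗ [-9, 0, -3] + [2, 3, -2] ⊗ [0, 0, 1] ⊗ [0, 2, -3], so rank(T) ≤ 2.
These bounds meet, so rank(T) = 2.

2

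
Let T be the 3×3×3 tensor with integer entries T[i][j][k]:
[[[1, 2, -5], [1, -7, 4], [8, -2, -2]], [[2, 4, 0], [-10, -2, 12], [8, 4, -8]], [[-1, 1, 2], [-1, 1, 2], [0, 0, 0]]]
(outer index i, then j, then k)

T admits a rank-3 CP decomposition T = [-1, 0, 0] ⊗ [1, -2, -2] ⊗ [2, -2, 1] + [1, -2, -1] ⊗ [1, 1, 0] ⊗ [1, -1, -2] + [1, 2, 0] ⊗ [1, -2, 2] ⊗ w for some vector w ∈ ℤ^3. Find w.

w = [2, 1, -2]

Subtract the known terms from T to get the rank-1 residual R = [1, 2, 0] ⊗ [1, -2, 2] ⊗ w, so R[i,j,k] = a[i]·b[j]·w[k]. Pick indices with nonzero a[0]·b[0] = (1)·(1) = 1. Only the fibre through (0,0,·) is needed: R[0,0,:] = T[0,0,:] − Σₗ aₗ[0]bₗ[0]cₗ = [1, 2, -5] − (-1)·(1)·[2, -2, 1] − (1)·(1)·[1, -1, -2] = [2, 1, -2]. Then w[k] = R[0,0,k] / 1 for each k, giving w = [2, 1, -2] / 1 = [2, 1, -2].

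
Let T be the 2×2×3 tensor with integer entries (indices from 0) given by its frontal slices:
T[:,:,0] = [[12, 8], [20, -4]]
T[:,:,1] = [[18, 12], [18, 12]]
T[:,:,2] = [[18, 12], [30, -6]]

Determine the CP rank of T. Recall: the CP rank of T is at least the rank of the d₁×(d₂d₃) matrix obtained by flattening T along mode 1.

2

Lower bound: the mode-2 unfolding of T (rows indexed by j, columns by (i,k) = (0,0), (0,1), (0,2), (1,0), (1,1), (1,2)) is [[12, 18, 18, 20, 18, 30], [8, 12, 12, -4, 12, -6]].
There the 2×2 minor on rows j ∈ {0, 1}, columns (i,k) ∈ {(0,0), (1,0)} is det [[12, 20], [8, -4]] = -208 ≠ 0, so this unfolding has rank ≥ 2; CP rank is at least every unfolding rank, so rank(T) ≥ 2. (Unfolding ranks only ever bound the CP rank from below — rank(T) can be strictly larger than all of them — so the matching upper bound has to come from an explicit 2-term decomposition.)
Upper bound — finding two terms. Write S_k = T[:,:,k] for the frontal slices: S₀ = [[12, 8], [20, -4]], S₁ = [[18, 12], [18, 12]], S₂ = [[18, 12], [30, -6]].
If T = a₁ ⊗ b₁ ⊗ c₁ + a₂ ⊗ b₂ ⊗ c₂ then each S_k = c₁[k]·a₁b₁ᵀ + c₂[k]·a₂b₂ᵀ. S₀ and S₁ are linearly independent, so a₁b₁ᵀ and a₂b₂ᵀ must span the same plane of matrices: they are the rank-1 matrices of the form x·S₀ + y·S₁.
det(x·S₀ + y·S₁) is −208·x² − 312·xy = (-104)·(2·x + 3·y)(x), vanishing at (x:y) = (3:-2) and (0:1).
M₁ = 3·S₀ − 2·S₁ = [[0, 0], [24, -36]] = 12·[0, 1][2, -3]ᵀ and M₂ = S₁ = [[18, 12], [18, 12]] = 6·[1, 1][3, 2]ᵀ, so take a₁ = [0, 1], b₁ = [2, -3], a₂ = [1, 1], b₂ = [3, 2].
Each slice is an integer combination of E₁ = a₁b₁ᵀ and E₂ = a₂b₂ᵀ: S₀ = 4·E₁ + 4·E₂, S₁ = 6·E₂, S₂ = 6·E₁ + 6·E₂; reading off coefficients, c₁ = [4, 0, 6] and c₂ = [4, 6, 6].
Hence T = [0, 1] ⊗ [2, -3] ⊗ [4, 0, 6] + [1, 1] ⊗ [3, 2] ⊗ [4, 6, 6], so rank(T) ≤ 2.
These bounds meet, so rank(T) = 2.
Check entry T[0,0,1] = 18: (0)·(2)·(0) + (1)·(3)·(6) = 18.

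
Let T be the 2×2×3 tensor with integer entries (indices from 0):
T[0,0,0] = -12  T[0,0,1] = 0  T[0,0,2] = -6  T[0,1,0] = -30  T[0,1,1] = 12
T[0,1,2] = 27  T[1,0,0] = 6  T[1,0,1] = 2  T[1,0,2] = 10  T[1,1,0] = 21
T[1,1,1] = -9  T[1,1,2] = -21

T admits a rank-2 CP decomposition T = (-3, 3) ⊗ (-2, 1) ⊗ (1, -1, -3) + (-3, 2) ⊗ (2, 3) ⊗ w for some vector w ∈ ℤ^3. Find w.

w = (3, -1, -2)

Subtract the known terms from T to get the rank-1 residual R = (-3, 2) ⊗ (2, 3) ⊗ w, so R[i,j,k] = a[i]·b[j]·w[k]. Pick indices with nonzero a[0]·b[0] = (-3)·(2) = -6. Only the fibre through (0,0,·) is needed: R[0,0,:] = T[0,0,:] − Σₗ aₗ[0]bₗ[0]cₗ = [-12, 0, -6] − (-3)·(-2)·(1, -1, -3) = [-18, 6, 12]. Then w[k] = R[0,0,k] / -6 for each k, giving w = [-18, 6, 12] / -6 = (3, -1, -2).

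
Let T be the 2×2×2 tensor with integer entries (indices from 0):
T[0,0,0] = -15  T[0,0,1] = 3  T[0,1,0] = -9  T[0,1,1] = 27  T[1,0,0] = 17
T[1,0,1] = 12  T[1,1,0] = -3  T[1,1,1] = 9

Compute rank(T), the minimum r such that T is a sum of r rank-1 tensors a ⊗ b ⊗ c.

2

Lower bound: the mode-3 unfolding of T (rows indexed by k, columns by (i,j) = (0,0), (0,1), (1,0), (1,1)) is [[-15, -9, 17, -3], [3, 27, 12, 9]].
There the 2×2 minor on rows k ∈ {0, 1}, columns (i,j) ∈ {(0,0), (0,1)} is det [[-15, -9], [3, 27]] = -378 ≠ 0, so this unfolding has rank ≥ 2; CP rank is at least every unfolding rank, so rank(T) ≥ 2. (This is only a lower bound: in general the CP rank may exceed every unfolding rank, so we still need to exhibit 2 rank-1 terms summing to T.)
Upper bound — finding two terms. Write S_k = T[:,:,k] for the frontal slices: S₀ = [[-15, -9], [17, -3]], S₁ = [[3, 27], [12, 9]].
If T = a₁ ⊗ b₁ ⊗ c₁ + a₂ ⊗ b₂ ⊗ c₂ then each S_k = c₁[k]·a₁b₁ᵀ + c₂[k]·a₂b₂ᵀ. S₀ and S₁ are linearly independent, so a₁b₁ᵀ and a₂b₂ᵀ must span the same plane of matrices: they are the rank-1 matrices of the form x·S₀ + y·S₁.
det(x·S₀ + y·S₁) is 198·x² − 495·xy − 297·y² = 99·(x − 3·y)(2·x + y), vanishing at (x:y) = (3:1) and (1:-2).
M₁ = 3·S₀ + S₁ = [[-42, 0], [63, 0]] = (-21)·[2, -3][1, 0]ᵀ and M₂ = S₀ − 2·S₁ = [[-21, -63], [-7, -21]] = (-7)·[3, 1][1, 3]ᵀ, so take a₁ = [2, -3], b₁ = [1, 0], a₂ = [3, 1], b₂ = [1, 3].
Each slice is an integer combination of E₁ = a₁b₁ᵀ and E₂ = a₂b₂ᵀ: S₀ = −6·E₁ − E₂, S₁ = −3·E₁ + 3·E₂; reading off coefficients, c₁ = [-6, -3] and c₂ = [-1, 3].
Hence T = [2, -3] ⊗ [1, 0] ⊗ [-6, -3] + [3, 1] ⊗ [1, 3] ⊗ [-1, 3], so rank(T) ≤ 2.
These bounds meet, so rank(T) = 2.
Check entry T[0,0,1] = 3: (2)·(1)·(-3) + (3)·(1)·(3) = 3.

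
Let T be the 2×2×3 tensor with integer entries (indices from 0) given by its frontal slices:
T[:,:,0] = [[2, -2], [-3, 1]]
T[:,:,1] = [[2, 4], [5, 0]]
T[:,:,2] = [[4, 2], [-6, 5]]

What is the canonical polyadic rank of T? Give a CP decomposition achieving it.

rank(T) = 3

Lower bound: the mode-3 unfolding of T (rows indexed by k, columns by (i,j) = (0,0), (0,1), (1,0), (1,1)) is [[2, -2, -3, 1], [2, 4, 5, 0], [4, 2, -6, 5]].
There the 3×3 minor on rows k ∈ {0, 1, 2}, columns (i,j) ∈ {(0,0), (0,1), (1,0)} is det [[2, -2, -3], [2, 4, 5], [4, 2, -6]] = -96 ≠ 0, so this unfolding has rank ≥ 3; CP rank is at least every unfolding rank, so rank(T) ≥ 3. (Unfolding ranks only ever bound the CP rank from below — rank(T) can be strictly larger than all of them — so the matching upper bound has to come from an explicit 3-term decomposition.)
Upper bound: T is a sum of 3 rank-1 terms, T = [0, 1] ⊗ [2, -1] ⊗ [-2, 2, -4] + [2, 1] ⊗ [1, 2] ⊗ [-1, 1, 0] + [2, 1] ⊗ [2, 1] ⊗ [1, 0, 1] (written with every a and b primitive with positive leading entry and the scale carried by c; CP decompositions are not unique, and this one is verified by expanding entrywise), so rank(T) ≤ 3.
These bounds meet, so rank(T) = 3.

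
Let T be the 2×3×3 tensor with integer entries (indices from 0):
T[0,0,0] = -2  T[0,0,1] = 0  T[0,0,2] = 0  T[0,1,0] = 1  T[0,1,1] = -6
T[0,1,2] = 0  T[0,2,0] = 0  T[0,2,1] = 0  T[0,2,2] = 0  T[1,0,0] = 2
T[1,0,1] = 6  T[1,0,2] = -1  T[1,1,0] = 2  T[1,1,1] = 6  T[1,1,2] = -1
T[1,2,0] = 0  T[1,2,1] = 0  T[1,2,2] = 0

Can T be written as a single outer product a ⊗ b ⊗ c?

No

The mode-3 unfolding of T (rows indexed by k, columns by (i,j) = (0,0), (0,1), (0,2), (1,0), (1,1), (1,2)) is [[-2, 1, 0, 2, 2, 0], [0, -6, 0, 6, 6, 0], [0, 0, 0, -1, -1, 0]].
There the 3×3 minor on rows k ∈ {0, 1, 2}, columns (i,j) ∈ {(0,0), (0,1), (1,0)} is det [[-2, 1, 2], [0, -6, 6], [0, 0, -1]] = -12 ≠ 0, so this unfolding has rank ≥ 3; CP rank is at least every unfolding rank, so rank(T) ≥ 3.
In particular rank(T) ≥ 3 > 1, so T is not rank-1.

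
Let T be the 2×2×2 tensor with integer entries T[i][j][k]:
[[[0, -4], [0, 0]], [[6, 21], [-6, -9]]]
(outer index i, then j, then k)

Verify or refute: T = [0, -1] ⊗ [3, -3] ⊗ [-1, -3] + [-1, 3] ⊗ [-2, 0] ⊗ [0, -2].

No

Reconstruct entry (1,0,0) from the claimed factors: Σₗ aₗ[1]bₗ[0]cₗ[0] = (-1)·(3)·(-1) + (3)·(-2)·(0) = 3, but T[1,0,0] = 6. The claim is false.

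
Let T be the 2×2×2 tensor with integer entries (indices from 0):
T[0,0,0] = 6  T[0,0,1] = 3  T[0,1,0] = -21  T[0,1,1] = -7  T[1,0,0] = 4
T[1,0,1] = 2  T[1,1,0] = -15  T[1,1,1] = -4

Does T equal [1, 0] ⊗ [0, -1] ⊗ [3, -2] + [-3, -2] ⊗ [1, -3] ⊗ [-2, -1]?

Reconstruct entry (1,1,0) from the claimed factors: Σₗ aₗ[1]bₗ[1]cₗ[0] = (0)·(-1)·(3) + (-2)·(-3)·(-2) = -12, but T[1,1,0] = -15. The claim is false.

No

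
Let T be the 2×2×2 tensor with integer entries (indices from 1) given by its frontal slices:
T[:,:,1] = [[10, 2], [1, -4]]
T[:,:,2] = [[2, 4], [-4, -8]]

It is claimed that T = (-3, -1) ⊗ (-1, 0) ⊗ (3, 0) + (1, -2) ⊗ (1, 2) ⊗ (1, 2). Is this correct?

Yes

Reconstruct entrywise from the claimed factors. For example, T[2,1,1] = 1 and Σₗ aₗ[2]bₗ[1]cₗ[1] = (-1)·(-1)·(3) + (-2)·(1)·(1) = 1; checking all 8 entries, every one matches. The claim holds.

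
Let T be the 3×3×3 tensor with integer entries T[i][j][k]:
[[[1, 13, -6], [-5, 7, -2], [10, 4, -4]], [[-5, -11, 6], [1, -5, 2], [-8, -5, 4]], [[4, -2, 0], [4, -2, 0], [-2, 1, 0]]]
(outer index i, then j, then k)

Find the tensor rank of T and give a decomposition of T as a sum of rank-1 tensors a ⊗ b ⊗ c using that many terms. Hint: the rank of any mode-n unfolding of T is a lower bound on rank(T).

Lower bound: the mode-1 unfolding of T (rows indexed by i, columns by (j,k) = (0,0), (0,1), (0,2), (1,0), (1,1), (1,2), (2,0), (2,1), (2,2)) is [[1, 13, -6, -5, 7, -2, 10, 4, -4], [-5, -11, 6, 1, -5, 2, -8, -5, 4], [4, -2, 0, 4, -2, 0, -2, 1, 0]].
There the 2×2 minor on rows i ∈ {0, 1}, columns (j,k) ∈ {(0,0), (0,1)} is det [[1, 13], [-5, -11]] = 54 ≠ 0, so this unfolding has rank ≥ 2; CP rank is at least every unfolding rank, so rank(T) ≥ 2. (This is only a lower bound: in general the CP rank may exceed every unfolding rank, so we still need to exhibit 2 rank-1 terms summing to T.)
Upper bound — finding two terms. Write S_k = T[:,:,k] for the frontal slices: S₀ = [[1, -5, 10], [-5, 1, -8], [4, 4, -2]], S₁ = [[13, 7, 4], [-11, -5, -5], [-2, -2, 1]], S₂ = [[-6, -2, -4], [6, 2, 4], [0, 0, 0]].
If T = a₁ ⊗ b₁ ⊗ c₁ + a₂ ⊗ b₂ ⊗ c₂ then each S_k = c₁[k]·a₁b₁ᵀ + c₂[k]·a₂b₂ᵀ. S₀ and S₁ are linearly independent, so a₁b₁ᵀ and a₂b₂ᵀ must span the same plane of matrices: they are the rank-1 matrices of the form x·S₀ + y·S₁.
The 2×2 minor of x·S₀ + y·S₁ on rows {0,1}, columns {0,1} is −24·x² − 12·xy + 12·y² = (-12)·(2·x − y)(x + y), vanishing at (x:y) = (1:2) and (1:-1).
M₁ = S₀ + 2·S₁ = [[27, 9, 18], [-27, -9, -18], [0, 0, 0]] = 9·(1, -1, 0)(3, 1, 2)ᵀ and M₂ = S₀ − S₁ = [[-12, -12, 6], [6, 6, -3], [6, 6, -3]] = (-3)·(2, -1, -1)(2, 2, -1)ᵀ, so take a₁ = (1, -1, 0), b₁ = (3, 1, 2), a₂ = (2, -1, -1), b₂ = (2, 2, -1).
Each slice is an integer combination of E₁ = a₁b₁ᵀ and E₂ = a₂b₂ᵀ: S₀ = 3·E₁ − 2·E₂, S₁ = 3·E₁ + E₂, S₂ = −2·E₁; reading off coefficients, c₁ = (3, 3, -2) and c₂ = (-2, 1, 0).
Hence T = (1, -1, 0) ⊗ (3, 1, 2) ⊗ (3, 3, -2) + (2, -1, -1) ⊗ (2, 2, -1) ⊗ (-2, 1, 0), so rank(T) ≤ 2.
These bounds meet, so rank(T) = 2.

rank(T) = 2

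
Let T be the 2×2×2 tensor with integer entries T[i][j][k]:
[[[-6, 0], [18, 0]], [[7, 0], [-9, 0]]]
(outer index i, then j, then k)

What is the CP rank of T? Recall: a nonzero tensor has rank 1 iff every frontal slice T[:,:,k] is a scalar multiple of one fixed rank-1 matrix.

2

Lower bound: the mode-1 unfolding of T (rows indexed by i, columns by (j,k) = (0,0), (0,1), (1,0), (1,1)) is [[-6, 0, 18, 0], [7, 0, -9, 0]].
There the 2×2 minor on rows i ∈ {0, 1}, columns (j,k) ∈ {(0,0), (1,0)} is det [[-6, 18], [7, -9]] = -72 ≠ 0, so this unfolding has rank ≥ 2; CP rank is at least every unfolding rank, so rank(T) ≥ 2. (This is only a lower bound: in general the CP rank may exceed every unfolding rank, so we still need to exhibit 2 rank-1 terms summing to T.)
Upper bound — finding two terms. Every mode-3 slice of T is a multiple of one matrix: T[:,:,k] = c[k]·M with c = (1, 0) and M = [[-6, 18], [7, -9]] (rows indexed by i, columns by j). So it suffices to write M as a sum of two rank-1 matrices.
Splitting M by its rows (i = 0, 1), M = (1, 0)(-6, 18)ᵀ + (0, 1)(7, -9)ᵀ.
Hence T = (1, 0) ⊗ (-6, 18) ⊗ (1, 0) + (0, 1) ⊗ (7, -9) ⊗ (1, 0), so rank(T) ≤ 2.
These bounds meet, so rank(T) = 2.
Check entry T[0,1,1] = 0: (1)·(18)·(0) + (0)·(-9)·(0) = 0.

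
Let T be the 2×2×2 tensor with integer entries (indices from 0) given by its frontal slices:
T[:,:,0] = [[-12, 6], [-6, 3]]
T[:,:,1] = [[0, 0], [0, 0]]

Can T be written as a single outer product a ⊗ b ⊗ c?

The mode-1 fibre T[:,0,0] = [-12, -6] gives a = [2, 1] (primitive direction); the mode-2 fibre T[0,:,0] = [-12, 6] gives b = [2, -1]; then c[k] = T[0,0,k] / (a[0]·b[0]) = [-12, 0] / 4 = [-3, 0].
Expanding [2, 1] ⊗ [2, -1] ⊗ [-3, 0] reproduces all 8 entries of T, so T = [2, 1] ⊗ [2, -1] ⊗ [-3, 0] and rank(T) ≤ 1.
Equivalently every frontal slice T[:,:,k] is c[k] times the rank-1 matrix [2, 1] ⊗ [2, -1]. So T has rank 1 (it is nonzero).

Yes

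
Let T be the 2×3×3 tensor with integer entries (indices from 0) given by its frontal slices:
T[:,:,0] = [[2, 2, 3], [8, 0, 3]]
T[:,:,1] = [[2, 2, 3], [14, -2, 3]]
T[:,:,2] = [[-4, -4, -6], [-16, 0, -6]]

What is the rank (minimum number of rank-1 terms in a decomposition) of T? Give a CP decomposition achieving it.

rank(T) = 2

Lower bound: in the mode-1 unfolding of T (rows indexed by i, columns by (j,k)) the 2×2 minor on rows i ∈ {0, 1}, columns (j,k) ∈ {(0,0), (0,1)} is det [[2, 2], [8, 14]] = 12 ≠ 0, so that unfolding has rank ≥ 2 and hence rank(T) ≥ 2 (CP rank is at least every unfolding rank, though it can be larger).
Upper bound: with S_k = T[:,:,k], the two rank-1 terms a₁b₁ᵀ, a₂b₂ᵀ are the rank-1 members of the pencil x·S₀ + y·S₁.
The 2×2 minor of x·S₀ + y·S₁ on rows {0,1}, columns {0,1} is −16·x² − 48·xy − 32·y² = (-16)·(x + 2·y)(x + y), vanishing at (x:y) = (2:-1) and (1:-1).
M₁ = 2·S₀ − S₁ = [[2, 2, 3], [2, 2, 3]] = (1, 1)(2, 2, 3)ᵀ and M₂ = S₀ − S₁ = [[0, 0, 0], [-6, 2, 0]] = (-2)·(0, 1)(3, -1, 0)ᵀ, so take a₁ = (1, 1), b₁ = (2, 2, 3), a₂ = (0, 1), b₂ = (3, -1, 0).
Each slice is an integer combination of E₁ = a₁b₁ᵀ and E₂ = a₂b₂ᵀ: S₀ = E₁ + 2·E₂, S₁ = E₁ + 4·E₂, S₂ = −2·E₁ − 4·E₂; reading off coefficients, c₁ = (1, 1, -2) and c₂ = (2, 4, -4).
Hence T = (1, 1) ⊗ (2, 2, 3) ⊗ (1, 1, -2) + (0, 1) ⊗ (3, -1, 0) ⊗ (2, 4, -4), so rank(T) ≤ 2.
These bounds meet, so rank(T) = 2.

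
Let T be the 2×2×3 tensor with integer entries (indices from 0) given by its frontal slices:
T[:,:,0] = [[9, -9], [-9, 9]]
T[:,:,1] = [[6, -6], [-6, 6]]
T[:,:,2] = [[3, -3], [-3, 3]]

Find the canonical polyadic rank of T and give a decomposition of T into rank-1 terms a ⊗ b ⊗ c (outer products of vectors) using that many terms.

Lower bound: T ≠ 0 (e.g. T[0,0,0] = 9), so rank(T) ≥ 1.
Upper bound: if T = a ⊗ b ⊗ c then every fibre of T is a multiple of the corresponding factor, so read the factors off the fibres through the nonzero entry T[0,0,0] = 9.
The mode-1 fibre T[:,0,0] = [9, -9] gives a = [1, -1] (primitive direction); the mode-2 fibre T[0,:,0] = [9, -9] gives b = [1, -1]; then c[k] = T[0,0,k] / (a[0]·b[0]) = [9, 6, 3] / 1 = [9, 6, 3].
Expanding [1, -1] ⊗ [1, -1] ⊗ [9, 6, 3] reproduces all 12 entries of T, so T = [1, -1] ⊗ [1, -1] ⊗ [9, 6, 3] and rank(T) ≤ 1.
These bounds meet, so rank(T) = 1.
Check entry T[0,1,1] = -6: (1)·(-1)·(6) = -6.

rank(T) = 1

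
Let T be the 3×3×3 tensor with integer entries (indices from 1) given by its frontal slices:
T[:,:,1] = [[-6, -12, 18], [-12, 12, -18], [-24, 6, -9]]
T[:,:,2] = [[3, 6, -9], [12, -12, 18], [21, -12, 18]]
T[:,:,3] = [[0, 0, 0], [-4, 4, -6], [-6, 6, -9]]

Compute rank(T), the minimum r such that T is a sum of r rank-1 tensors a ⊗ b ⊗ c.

2

Lower bound: in the mode-3 unfolding of T (rows indexed by k, columns by (i,j)) the 2×2 minor on rows k ∈ {1, 2}, columns (i,j) ∈ {(1,1), (2,1)} is det [[-6, -12], [3, 12]] = -36 ≠ 0, so that unfolding has rank ≥ 2 and hence rank(T) ≥ 2 (CP rank is at least every unfolding rank, though it can be larger).
Upper bound: with S_k = T[:,:,k], the two rank-1 terms a₁b₁ᵀ, a₂b₂ᵀ are the rank-1 members of the pencil x·S₁ + y·S₂.
The 2×2 minor of x·S₁ + y·S₂ on rows {1,2}, columns {1,2} is −216·x² + 324·xy − 108·y² = (-108)·(2·x − y)(x − y), vanishing at (x:y) = (1:2) and (1:1).
M₁ = S₁ + 2·S₂ = [[0, 0, 0], [12, -12, 18], [18, -18, 27]] = 3·[0, 2, 3][2, -2, 3]ᵀ and M₂ = S₁ + S₂ = [[-3, -6, 9], [0, 0, 0], [-3, -6, 9]] = (-3)·[1, 0, 1][1, 2, -3]ᵀ, so take a₁ = [0, 2, 3], b₁ = [2, -2, 3], a₂ = [1, 0, 1], b₂ = [1, 2, -3].
Each slice is an integer combination of E₁ = a₁b₁ᵀ and E₂ = a₂b₂ᵀ: S₁ = −3·E₁ − 6·E₂, S₂ = 3·E₁ + 3·E₂, S₃ = −E₁; reading off coefficients, c₁ = [-3, 3, -1] and c₂ = [-6, 3, 0].
Hence T = [0, 2, 3] ⊗ [2, -2, 3] ⊗ [-3, 3, -1] + [1, 0, 1] ⊗ [1, 2, -3] ⊗ [-6, 3, 0], so rank(T) ≤ 2.
These bounds meet, so rank(T) = 2.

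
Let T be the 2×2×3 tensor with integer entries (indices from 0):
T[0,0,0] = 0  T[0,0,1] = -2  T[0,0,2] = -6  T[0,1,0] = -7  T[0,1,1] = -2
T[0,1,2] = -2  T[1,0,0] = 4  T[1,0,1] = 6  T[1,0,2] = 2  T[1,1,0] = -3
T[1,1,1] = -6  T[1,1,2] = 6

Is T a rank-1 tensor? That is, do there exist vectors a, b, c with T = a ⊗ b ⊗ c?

The mode-3 unfolding of T (rows indexed by k, columns by (i,j) = (0,0), (0,1), (1,0), (1,1)) is [[0, -7, 4, -3], [-2, -2, 6, -6], [-6, -2, 2, 6]].
There the 3×3 minor on rows k ∈ {0, 1, 2}, columns (i,j) ∈ {(0,0), (0,1), (1,0)} is det [[0, -7, 4], [-2, -2, 6], [-6, -2, 2]] = 192 ≠ 0, so this unfolding has rank ≥ 3; CP rank is at least every unfolding rank, so rank(T) ≥ 3.
In particular rank(T) ≥ 3 > 1, so T is not rank-1.

No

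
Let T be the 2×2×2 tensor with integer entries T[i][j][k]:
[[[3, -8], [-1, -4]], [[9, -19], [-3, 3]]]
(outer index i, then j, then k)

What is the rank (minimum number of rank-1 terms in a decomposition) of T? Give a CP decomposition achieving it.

rank(T) = 2

Lower bound: the mode-3 unfolding of T (rows indexed by k, columns by (i,j) = (0,0), (0,1), (1,0), (1,1)) is [[3, -1, 9, -3], [-8, -4, -19, 3]].
There the 2×2 minor on rows k ∈ {0, 1}, columns (i,j) ∈ {(0,0), (0,1)} is det [[3, -1], [-8, -4]] = -20 ≠ 0, so this unfolding has rank ≥ 2; CP rank is at least every unfolding rank, so rank(T) ≥ 2. (Flattening ranks never certify an upper bound on CP rank; for that we must actually write T with 2 rank-1 terms.)
Upper bound — finding two terms. Write S_k = T[:,:,k] for the frontal slices: S₀ = [[3, -1], [9, -3]], S₁ = [[-8, -4], [-19, 3]].
If T = a₁ ⊗ b₁ ⊗ c₁ + a₂ ⊗ b₂ ⊗ c₂ then each S_k = c₁[k]·a₁b₁ᵀ + c₂[k]·a₂b₂ᵀ. S₀ and S₁ are linearly independent, so a₁b₁ᵀ and a₂b₂ᵀ must span the same plane of matrices: they are the rank-1 matrices of the form x·S₀ + y·S₁.
det(x·S₀ + y·S₁) is 50·xy − 100·y² = 50·(x − 2·y)(y), vanishing at (x:y) = (2:1) and (1:0).
M₁ = 2·S₀ + S₁ = [[-2, -6], [-1, -3]] = −[2, 1][1, 3]ᵀ and M₂ = S₀ = [[3, -1], [9, -3]] = [1, 3][3, -1]ᵀ, so take a₁ = [2, 1], b₁ = [1, 3], a₂ = [1, 3], b₂ = [3, -1].
Each slice is an integer combination of E₁ = a₁b₁ᵀ and E₂ = a₂b₂ᵀ: S₀ = E₂, S₁ = −E₁ − 2·E₂; reading off coefficients, c₁ = [0, -1] and c₂ = [1, -2].
Hence T = [2, 1] ⊗ [1, 3] ⊗ [0, -1] + [1, 3] ⊗ [3, -1] ⊗ [1, -2], so rank(T) ≤ 2.
These bounds meet, so rank(T) = 2.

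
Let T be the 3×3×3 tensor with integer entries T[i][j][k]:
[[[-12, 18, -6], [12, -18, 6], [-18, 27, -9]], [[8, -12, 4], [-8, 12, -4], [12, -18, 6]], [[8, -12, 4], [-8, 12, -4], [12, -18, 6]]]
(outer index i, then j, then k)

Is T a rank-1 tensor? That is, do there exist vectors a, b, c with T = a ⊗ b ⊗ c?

The mode-1 fibre T[:,0,0] = [-12, 8, 8] gives a = (3, -2, -2) (primitive direction); the mode-2 fibre T[0,:,0] = [-12, 12, -18] gives b = (2, -2, 3); then c[k] = T[0,0,k] / (a[0]·b[0]) = [-12, 18, -6] / 6 = (-2, 3, -1).
Expanding (3, -2, -2) ⊗ (2, -2, 3) ⊗ (-2, 3, -1) reproduces all 27 entries of T, so T = (3, -2, -2) ⊗ (2, -2, 3) ⊗ (-2, 3, -1) and rank(T) ≤ 1.
Equivalently every frontal slice T[:,:,k] is c[k] times the rank-1 matrix (3, -2, -2) ⊗ (2, -2, 3). So T has rank 1 (it is nonzero).

Yes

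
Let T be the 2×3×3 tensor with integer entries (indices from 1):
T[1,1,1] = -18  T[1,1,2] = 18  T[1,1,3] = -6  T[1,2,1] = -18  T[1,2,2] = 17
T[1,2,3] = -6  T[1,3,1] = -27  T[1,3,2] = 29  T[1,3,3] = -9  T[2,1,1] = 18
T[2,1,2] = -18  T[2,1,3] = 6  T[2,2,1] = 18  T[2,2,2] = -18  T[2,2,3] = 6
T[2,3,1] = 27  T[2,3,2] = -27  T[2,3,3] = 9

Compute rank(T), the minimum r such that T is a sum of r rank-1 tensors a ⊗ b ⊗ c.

Lower bound: the mode-1 unfolding of T (rows indexed by i, columns by (j,k) = (1,1), (1,2), (1,3), (2,1), (2,2), (2,3), (3,1), (3,2), (3,3)) is [[-18, 18, -6, -18, 17, -6, -27, 29, -9], [18, -18, 6, 18, -18, 6, 27, -27, 9]].
There the 2×2 minor on rows i ∈ {1, 2}, columns (j,k) ∈ {(1,1), (2,2)} is det [[-18, 17], [18, -18]] = 18 ≠ 0, so this unfolding has rank ≥ 2; CP rank is at least every unfolding rank, so rank(T) ≥ 2. (This is only a lower bound: in general the CP rank may exceed every unfolding rank, so we still need to exhibit 2 rank-1 terms summing to T.)
Upper bound — finding two terms. Write S_k = T[:,:,k] for the frontal slices: S₁ = [[-18, -18, -27], [18, 18, 27]], S₂ = [[18, 17, 29], [-18, -18, -27]], S₃ = [[-6, -6, -9], [6, 6, 9]].
If T = a₁ ⊗ b₁ ⊗ c₁ + a₂ ⊗ b₂ ⊗ c₂ then each S_k = c₁[k]·a₁b₁ᵀ + c₂[k]·a₂b₂ᵀ. S₁ and S₂ are linearly independent, so a₁b₁ᵀ and a₂b₂ᵀ must span the same plane of matrices: they are the rank-1 matrices of the form x·S₁ + y·S₂.
The 2×2 minor of x·S₁ + y·S₂ on rows {1,2}, columns {1,2} is 18·xy − 18·y² = 18·(x − y)(y), vanishing at (x:y) = (1:1) and (1:0).
M₁ = S₁ + S₂ = [[0, -1, 2], [0, 0, 0]] = −[1, 0][0, 1, -2]ᵀ and M₂ = S₁ = [[-18, -18, -27], [18, 18, 27]] = (-9)·[1, -1][2, 2, 3]ᵀ, so take a₁ = [1, 0], b₁ = [0, 1, -2], a₂ = [1, -1], b₂ = [2, 2, 3].
Each slice is an integer combination of E₁ = a₁b₁ᵀ and E₂ = a₂b₂ᵀ: S₁ = −9·E₂, S₂ = −E₁ + 9·E₂, S₃ = −3·E₂; reading off coefficients, c₁ = [0, -1, 0] and c₂ = [-9, 9, -3].
Hence T = [1, 0] ⊗ [0, 1, -2] ⊗ [0, -1, 0] + [1, -1] ⊗ [2, 2, 3] ⊗ [-9, 9, -3], so rank(T) ≤ 2.
These bounds meet, so rank(T) = 2.

2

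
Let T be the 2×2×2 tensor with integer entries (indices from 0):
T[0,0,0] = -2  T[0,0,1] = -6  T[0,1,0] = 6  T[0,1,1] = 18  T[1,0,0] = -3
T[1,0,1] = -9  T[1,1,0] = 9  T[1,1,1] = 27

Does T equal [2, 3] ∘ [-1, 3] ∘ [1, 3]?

Yes

Reconstruct entrywise from the claimed factors. For example, T[0,0,1] = -6 and Σₗ aₗ[0]bₗ[0]cₗ[1] = (2)·(-1)·(3) = -6; checking all 8 entries, every one matches. The claim holds.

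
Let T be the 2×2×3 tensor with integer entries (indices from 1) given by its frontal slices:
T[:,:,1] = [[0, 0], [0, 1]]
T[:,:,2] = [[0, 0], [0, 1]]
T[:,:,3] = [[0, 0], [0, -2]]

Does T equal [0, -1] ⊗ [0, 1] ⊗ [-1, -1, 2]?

Reconstruct entrywise from the claimed factors. For example, T[1,1,1] = 0 and Σₗ aₗ[1]bₗ[1]cₗ[1] = (0)·(0)·(-1) = 0; checking all 12 entries, every one matches. The claim holds.

Yes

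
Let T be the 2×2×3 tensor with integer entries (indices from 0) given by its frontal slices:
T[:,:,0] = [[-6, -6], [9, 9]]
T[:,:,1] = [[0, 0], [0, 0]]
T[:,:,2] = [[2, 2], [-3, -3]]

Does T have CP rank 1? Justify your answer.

Yes

If T = a ⊗ b ⊗ c then every fibre of T is a multiple of the corresponding factor, so read the factors off the fibres through the nonzero entry T[0,0,0] = -6.
The mode-1 fibre T[:,0,0] = [-6, 9] gives a = [2, -3] (primitive direction); the mode-2 fibre T[0,:,0] = [-6, -6] gives b = [1, 1]; then c[k] = T[0,0,k] / (a[0]·b[0]) = [-6, 0, 2] / 2 = [-3, 0, 1].
Expanding [2, -3] ⊗ [1, 1] ⊗ [-3, 0, 1] reproduces all 12 entries of T, so T = [2, -3] ⊗ [1, 1] ⊗ [-3, 0, 1] and rank(T) ≤ 1.
Equivalently every frontal slice T[:,:,k] is c[k] times the rank-1 matrix [2, -3] ⊗ [1, 1]. So T has rank 1 (it is nonzero).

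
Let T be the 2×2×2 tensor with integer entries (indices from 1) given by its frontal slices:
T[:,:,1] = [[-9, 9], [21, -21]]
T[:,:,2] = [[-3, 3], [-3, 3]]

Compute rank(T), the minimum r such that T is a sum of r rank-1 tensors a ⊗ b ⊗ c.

2

Lower bound: the mode-1 unfolding of T (rows indexed by i, columns by (j,k) = (1,1), (1,2), (2,1), (2,2)) is [[-9, -3, 9, 3], [21, -3, -21, 3]].
There the 2×2 minor on rows i ∈ {1, 2}, columns (j,k) ∈ {(1,1), (1,2)} is det [[-9, -3], [21, -3]] = 90 ≠ 0, so this unfolding has rank ≥ 2; CP rank is at least every unfolding rank, so rank(T) ≥ 2. (Unfolding ranks only ever bound the CP rank from below — rank(T) can be strictly larger than all of them — so the matching upper bound has to come from an explicit 2-term decomposition.)
Upper bound — finding two terms. Every mode-2 slice of T is a multiple of one matrix: T[:,j,:] = b[j]·M with b = (1, -1) and M = [[-9, -3], [21, -3]] (rows indexed by i, columns by k). So it suffices to write M as a sum of two rank-1 matrices.
Splitting M by its rows (i = 1, 2), M = (1, 0)(-9, -3)ᵀ + (0, 1)(21, -3)ᵀ.
Hence T = (1, 0) ⊗ (1, -1) ⊗ (-9, -3) + (0, 1) ⊗ (1, -1) ⊗ (21, -3), so rank(T) ≤ 2.
These bounds meet, so rank(T) = 2.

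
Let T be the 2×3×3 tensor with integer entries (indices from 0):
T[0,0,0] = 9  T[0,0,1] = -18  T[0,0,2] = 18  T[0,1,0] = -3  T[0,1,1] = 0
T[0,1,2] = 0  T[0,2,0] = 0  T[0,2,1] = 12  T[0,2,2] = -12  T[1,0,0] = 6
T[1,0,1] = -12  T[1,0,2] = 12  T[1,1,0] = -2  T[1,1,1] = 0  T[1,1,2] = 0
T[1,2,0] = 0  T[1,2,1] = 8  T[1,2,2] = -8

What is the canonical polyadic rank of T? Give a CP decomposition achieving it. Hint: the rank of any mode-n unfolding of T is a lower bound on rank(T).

rank(T) = 2

Lower bound: in the mode-3 unfolding of T (rows indexed by k, columns by (i,j)) the 2×2 minor on rows k ∈ {0, 1}, columns (i,j) ∈ {(0,0), (0,1)} is det [[9, -3], [-18, 0]] = -54 ≠ 0, so that unfolding has rank ≥ 2 and hence rank(T) ≥ 2 (CP rank is at least every unfolding rank, though it can be larger).
Upper bound: T[i,:,:] = a[i]·M for every slice, with a = [3, 2] and M = [[3, -6, 6], [-1, 0, 0], [0, 4, -4]] (rows j, columns k).
The columns of M satisfy (column 1) = −(column 2), so splitting by columns, M = [3, -1, 0][1, 0, 0]ᵀ + [6, 0, -4][0, -1, 1]ᵀ.
Hence T = [3, 2] (x) [3, -1, 0] (x) [1, 0, 0] + [3, 2] (x) [6, 0, -4] (x) [0, -1, 1], so rank(T) ≤ 2.
These bounds meet, so rank(T) = 2.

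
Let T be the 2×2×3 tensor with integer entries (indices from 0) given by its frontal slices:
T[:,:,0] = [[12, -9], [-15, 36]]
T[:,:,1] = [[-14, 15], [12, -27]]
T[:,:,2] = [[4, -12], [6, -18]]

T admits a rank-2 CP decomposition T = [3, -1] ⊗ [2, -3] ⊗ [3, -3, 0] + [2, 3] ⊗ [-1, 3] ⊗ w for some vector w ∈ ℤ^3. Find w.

w = [3, -2, -2]

Subtract the known terms from T to get the rank-1 residual R = [2, 3] ⊗ [-1, 3] ⊗ w, so R[i,j,k] = a[i]·b[j]·w[k]. Pick indices with nonzero a[0]·b[0] = (2)·(-1) = -2. Only the fibre through (0,0,·) is needed: R[0,0,:] = T[0,0,:] − Σₗ aₗ[0]bₗ[0]cₗ = [12, -14, 4] − (3)·(2)·[3, -3, 0] = [-6, 4, 4]. Then w[k] = R[0,0,k] / -2 for each k, giving w = [-6, 4, 4] / -2 = [3, -2, -2].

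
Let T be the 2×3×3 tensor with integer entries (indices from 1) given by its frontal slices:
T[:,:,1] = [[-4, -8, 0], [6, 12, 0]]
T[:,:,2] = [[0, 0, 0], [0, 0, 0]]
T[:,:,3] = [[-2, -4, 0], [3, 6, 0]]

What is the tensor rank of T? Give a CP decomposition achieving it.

Lower bound: T ≠ 0 (e.g. T[1,1,1] = -4), so rank(T) ≥ 1.
Upper bound: if T = a (x) b (x) c then every fibre of T is a multiple of the corresponding factor, so read the factors off the fibres through the nonzero entry T[1,1,1] = -4.
The mode-1 fibre T[:,1,1] = [-4, 6] gives a = (2, -3) (primitive direction); the mode-2 fibre T[1,:,1] = [-4, -8, 0] gives b = (1, 2, 0); then c[k] = T[1,1,k] / (a[1]·b[1]) = [-4, 0, -2] / 2 = (-2, 0, -1).
Expanding (2, -3) (x) (1, 2, 0) (x) (-2, 0, -1) reproduces all 18 entries of T, so T = (2, -3) (x) (1, 2, 0) (x) (-2, 0, -1) and rank(T) ≤ 1.
These bounds meet, so rank(T) = 1.

rank(T) = 1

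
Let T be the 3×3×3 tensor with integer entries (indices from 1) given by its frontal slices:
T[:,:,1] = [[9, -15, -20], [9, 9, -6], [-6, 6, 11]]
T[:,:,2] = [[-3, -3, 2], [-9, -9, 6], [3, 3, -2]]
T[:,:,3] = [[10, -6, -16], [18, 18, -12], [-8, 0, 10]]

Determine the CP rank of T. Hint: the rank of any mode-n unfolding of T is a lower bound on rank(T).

Lower bound: in the mode-2 unfolding of T (rows indexed by j, columns by (i,k)) the 2×2 minor on rows j ∈ {1, 2}, columns (i,k) ∈ {(1,1), (1,2)} is det [[9, -3], [-15, -3]] = -72 ≠ 0, so that unfolding has rank ≥ 2 and hence rank(T) ≥ 2 (CP rank is at least every unfolding rank, though it can be larger).
Upper bound: with S_k = T[:,:,k], the two rank-1 terms a₁b₁ᵀ, a₂b₂ᵀ are the rank-1 members of the pencil x·S₁ + y·S₂.
The 2×2 minor of x·S₁ + y·S₂ on rows {1,2}, columns {1,2} is 216·x² − 216·xy = 216·(x − y)(x), vanishing at (x:y) = (1:1) and (0:1).
M₁ = S₁ + S₂ = [[6, -18, -18], [0, 0, 0], [-3, 9, 9]] = 3·[2, 0, -1][1, -3, -3]ᵀ and M₂ = S₂ = [[-3, -3, 2], [-9, -9, 6], [3, 3, -2]] = −[1, 3, -1][3, 3, -2]ᵀ, so take a₁ = [2, 0, -1], b₁ = [1, -3, -3], a₂ = [1, 3, -1], b₂ = [3, 3, -2].
Each slice is an integer combination of E₁ = a₁b₁ᵀ and E₂ = a₂b₂ᵀ: S₁ = 3·E₁ + E₂, S₂ = −E₂, S₃ = 2·E₁ + 2·E₂; reading off coefficients, c₁ = [3, 0, 2] and c₂ = [1, -1, 2].
Hence T = [2, 0, -1] ⊗ [1, -3, -3] ⊗ [3, 0, 2] + [1, 3, -1] ⊗ [3, 3, -2] ⊗ [1, -1, 2], so rank(T) ≤ 2.
These bounds meet, so rank(T) = 2.

2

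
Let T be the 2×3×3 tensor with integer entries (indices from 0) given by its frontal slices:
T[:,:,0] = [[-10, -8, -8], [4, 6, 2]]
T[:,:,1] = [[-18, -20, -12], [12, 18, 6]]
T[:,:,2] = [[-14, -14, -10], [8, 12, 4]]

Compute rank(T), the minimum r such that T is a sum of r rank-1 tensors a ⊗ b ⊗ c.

2

Lower bound: in the mode-2 unfolding of T (rows indexed by j, columns by (i,k)) the 2×2 minor on rows j ∈ {0, 1}, columns (i,k) ∈ {(0,0), (0,1)} is det [[-10, -18], [-8, -20]] = 56 ≠ 0, so that unfolding has rank ≥ 2 and hence rank(T) ≥ 2 (CP rank is at least every unfolding rank, though it can be larger).
Upper bound: with S_k = T[:,:,k], the two rank-1 terms a₁b₁ᵀ, a₂b₂ᵀ are the rank-1 members of the pencil x·S₀ + y·S₁.
The 2×2 minor of x·S₀ + y·S₁ on rows {0,1}, columns {0,1} is −28·x² − 112·xy − 84·y² = (-28)·(x + 3·y)(x + y), vanishing at (x:y) = (3:-1) and (1:-1).
M₁ = 3·S₀ − S₁ = [[-12, -4, -12], [0, 0, 0]] = (-4)·[1, 0][3, 1, 3]ᵀ and M₂ = S₀ − S₁ = [[8, 12, 4], [-8, -12, -4]] = 4·[1, -1][2, 3, 1]ᵀ, so take a₁ = [1, 0], b₁ = [3, 1, 3], a₂ = [1, -1], b₂ = [2, 3, 1].
Each slice is an integer combination of E₁ = a₁b₁ᵀ and E₂ = a₂b₂ᵀ: S₀ = −2·E₁ − 2·E₂, S₁ = −2·E₁ − 6·E₂, S₂ = −2·E₁ − 4·E₂; reading off coefficients, c₁ = [-2, -2, -2] and c₂ = [-2, -6, -4].
Hence T = [1, 0] ⊗ [3, 1, 3] ⊗ [-2, -2, -2] + [1, -1] ⊗ [2, 3, 1] ⊗ [-2, -6, -4], so rank(T) ≤ 2.
These bounds meet, so rank(T) = 2.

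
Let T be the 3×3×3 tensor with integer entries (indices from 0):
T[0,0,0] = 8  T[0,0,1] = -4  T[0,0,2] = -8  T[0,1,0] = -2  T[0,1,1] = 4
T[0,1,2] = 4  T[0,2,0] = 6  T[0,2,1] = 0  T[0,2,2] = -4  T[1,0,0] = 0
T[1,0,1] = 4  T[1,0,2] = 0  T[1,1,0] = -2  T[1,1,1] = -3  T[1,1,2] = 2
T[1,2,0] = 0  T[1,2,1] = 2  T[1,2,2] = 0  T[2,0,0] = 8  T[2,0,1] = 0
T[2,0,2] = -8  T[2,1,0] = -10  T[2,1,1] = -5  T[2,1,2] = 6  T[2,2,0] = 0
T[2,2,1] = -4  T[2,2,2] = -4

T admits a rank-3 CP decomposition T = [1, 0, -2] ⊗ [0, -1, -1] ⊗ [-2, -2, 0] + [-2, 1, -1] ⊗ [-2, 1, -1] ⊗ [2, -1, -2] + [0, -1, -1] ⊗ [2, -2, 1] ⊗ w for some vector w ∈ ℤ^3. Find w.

Subtract the known terms from T to get the rank-1 residual R = [0, -1, -1] ⊗ [2, -2, 1] ⊗ w, so R[i,j,k] = a[i]·b[j]·w[k]. Pick indices with nonzero a[1]·b[0] = (-1)·(2) = -2. Only the fibre through (1,0,·) is needed: R[1,0,:] = T[1,0,:] − Σₗ aₗ[1]bₗ[0]cₗ = [0, 4, 0] − (0)·(0)·[-2, -2, 0] − (1)·(-2)·[2, -1, -2] = [4, 2, -4]. Then w[k] = R[1,0,k] / -2 for each k, giving w = [4, 2, -4] / -2 = [-2, -1, 2].

w = [-2, -1, 2]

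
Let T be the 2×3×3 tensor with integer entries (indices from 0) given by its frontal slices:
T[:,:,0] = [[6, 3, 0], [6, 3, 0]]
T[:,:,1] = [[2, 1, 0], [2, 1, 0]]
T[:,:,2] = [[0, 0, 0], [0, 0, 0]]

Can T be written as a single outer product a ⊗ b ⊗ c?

Yes

If T = a ⊗ b ⊗ c then every fibre of T is a multiple of the corresponding factor, so read the factors off the fibres through the nonzero entry T[0,0,0] = 6.
The mode-1 fibre T[:,0,0] = [6, 6] gives a = [1, 1] (primitive direction); the mode-2 fibre T[0,:,0] = [6, 3, 0] gives b = [2, 1, 0]; then c[k] = T[0,0,k] / (a[0]·b[0]) = [6, 2, 0] / 2 = [3, 1, 0].
Expanding [1, 1] ⊗ [2, 1, 0] ⊗ [3, 1, 0] reproduces all 18 entries of T, so T = [1, 1] ⊗ [2, 1, 0] ⊗ [3, 1, 0] and rank(T) ≤ 1.
Equivalently every frontal slice T[:,:,k] is c[k] times the rank-1 matrix [1, 1] ⊗ [2, 1, 0]. So T has rank 1 (it is nonzero).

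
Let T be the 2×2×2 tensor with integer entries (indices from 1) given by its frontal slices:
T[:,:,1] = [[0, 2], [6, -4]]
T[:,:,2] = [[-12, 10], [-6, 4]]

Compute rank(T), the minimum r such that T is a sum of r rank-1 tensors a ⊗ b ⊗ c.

2

Lower bound: in the mode-3 unfolding of T (rows indexed by k, columns by (i,j)) the 2×2 minor on rows k ∈ {1, 2}, columns (i,j) ∈ {(1,1), (1,2)} is det [[0, 2], [-12, 10]] = 24 ≠ 0, so that unfolding has rank ≥ 2 and hence rank(T) ≥ 2 (CP rank is at least every unfolding rank, though it can be larger).
Upper bound: with S_k = T[:,:,k], the two rank-1 terms a₁b₁ᵀ, a₂b₂ᵀ are the rank-1 members of the pencil x·S₁ + y·S₂.
det(x·S₁ + y·S₂) is −12·x² + 12·y² = (-12)·(x − y)(x + y), vanishing at (x:y) = (1:1) and (1:-1).
M₁ = S₁ + S₂ = [[-12, 12], [0, 0]] = (-12)·[1, 0][1, -1]ᵀ and M₂ = S₁ − S₂ = [[12, -8], [12, -8]] = 4·[1, 1][3, -2]ᵀ, so take a₁ = [1, 0], b₁ = [1, -1], a₂ = [1, 1], b₂ = [3, -2].
Each slice is an integer combination of E₁ = a₁b₁ᵀ and E₂ = a₂b₂ᵀ: S₁ = −6·E₁ + 2·E₂, S₂ = −6·E₁ − 2·E₂; reading off coefficients, c₁ = [-6, -6] and c₂ = [2, -2].
Hence T = [1, 0] ⊗ [1, -1] ⊗ [-6, -6] + [1, 1] ⊗ [3, -2] ⊗ [2, -2], so rank(T) ≤ 2.
These bounds meet, so rank(T) = 2.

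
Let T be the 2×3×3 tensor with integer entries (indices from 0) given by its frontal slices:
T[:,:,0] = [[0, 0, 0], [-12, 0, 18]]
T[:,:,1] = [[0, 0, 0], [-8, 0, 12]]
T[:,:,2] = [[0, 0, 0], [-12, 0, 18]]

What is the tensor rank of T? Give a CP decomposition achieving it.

rank(T) = 1

Lower bound: T ≠ 0 (e.g. T[1,0,0] = -12), so rank(T) ≥ 1.
Upper bound: the mode-1 fibre T[:,0,0] = [0, -12] gives a = [0, 1] (primitive direction); the mode-2 fibre T[1,:,0] = [-12, 0, 18] gives b = [2, 0, -3]; then c[k] = T[1,0,k] / (a[1]·b[0]) = [-12, -8, -12] / 2 = [-6, -4, -6].
Expanding [0, 1] ⊗ [2, 0, -3] ⊗ [-6, -4, -6] reproduces all 18 entries of T, so T = [0, 1] ⊗ [2, 0, -3] ⊗ [-6, -4, -6] and rank(T) ≤ 1.
These bounds meet, so rank(T) = 1.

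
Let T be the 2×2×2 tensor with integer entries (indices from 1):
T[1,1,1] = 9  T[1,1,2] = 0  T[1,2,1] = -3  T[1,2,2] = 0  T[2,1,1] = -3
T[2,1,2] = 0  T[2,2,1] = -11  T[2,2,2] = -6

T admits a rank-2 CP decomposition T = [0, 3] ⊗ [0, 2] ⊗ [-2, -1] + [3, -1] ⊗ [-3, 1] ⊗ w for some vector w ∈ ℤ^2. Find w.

w = [-1, 0]

Subtract the known terms from T to get the rank-1 residual R = [3, -1] ⊗ [-3, 1] ⊗ w, so R[i,j,k] = a[i]·b[j]·w[k]. Pick indices with nonzero a[1]·b[1] = (3)·(-3) = -9. Only the fibre through (1,1,·) is needed: R[1,1,:] = T[1,1,:] − Σₗ aₗ[1]bₗ[1]cₗ = [9, 0] − (0)·(0)·[-2, -1] = [9, 0]. Then w[k] = R[1,1,k] / -9 for each k, giving w = [9, 0] / -9 = [-1, 0].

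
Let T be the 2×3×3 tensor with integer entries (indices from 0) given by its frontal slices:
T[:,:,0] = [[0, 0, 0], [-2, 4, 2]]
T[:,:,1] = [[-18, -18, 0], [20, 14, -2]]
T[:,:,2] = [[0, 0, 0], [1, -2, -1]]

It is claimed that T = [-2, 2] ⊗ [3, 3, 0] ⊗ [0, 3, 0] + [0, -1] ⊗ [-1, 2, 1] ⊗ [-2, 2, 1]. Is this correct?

Reconstruct entrywise from the claimed factors. For example, T[0,1,0] = 0 and Σₗ aₗ[0]bₗ[1]cₗ[0] = (-2)·(3)·(0) + (0)·(2)·(-2) = 0; checking all 18 entries, every one matches. The claim holds.

Yes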